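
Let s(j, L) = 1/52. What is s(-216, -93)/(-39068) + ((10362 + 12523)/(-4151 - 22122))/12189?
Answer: -3600918689/50044794846384 ≈ -7.1954e-5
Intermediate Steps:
s(j, L) = 1/52
s(-216, -93)/(-39068) + ((10362 + 12523)/(-4151 - 22122))/12189 = (1/52)/(-39068) + ((10362 + 12523)/(-4151 - 22122))/12189 = (1/52)*(-1/39068) + (22885/(-26273))*(1/12189) = -1/2031536 + (22885*(-1/26273))*(1/12189) = -1/2031536 - 22885/26273*1/12189 = -1/2031536 - 22885/320241597 = -3600918689/50044794846384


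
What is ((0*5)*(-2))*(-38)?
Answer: 0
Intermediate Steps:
((0*5)*(-2))*(-38) = (0*(-2))*(-38) = 0*(-38) = 0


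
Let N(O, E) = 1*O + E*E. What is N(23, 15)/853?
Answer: 248/853 ≈ 0.29074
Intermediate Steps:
N(O, E) = O + E²
N(23, 15)/853 = (23 + 15²)/853 = (23 + 225)*(1/853) = 248*(1/853) = 248/853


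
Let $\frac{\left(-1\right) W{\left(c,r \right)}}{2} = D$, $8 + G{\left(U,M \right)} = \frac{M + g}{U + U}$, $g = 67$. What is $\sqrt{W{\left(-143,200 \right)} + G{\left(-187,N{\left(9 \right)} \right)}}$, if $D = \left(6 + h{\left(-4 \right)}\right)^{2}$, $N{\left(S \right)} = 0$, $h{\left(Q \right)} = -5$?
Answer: $\frac{9 i \sqrt{17578}}{374} \approx 3.1905 i$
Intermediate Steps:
$D = 1$ ($D = \left(6 - 5\right)^{2} = 1^{2} = 1$)
$G{\left(U,M \right)} = -8 + \frac{67 + M}{2 U}$ ($G{\left(U,M \right)} = -8 + \frac{M + 67}{U + U} = -8 + \frac{67 + M}{2 U}$)
$W{\left(c,r \right)} = -2$ ($W{\left(c,r \right)} = \left(-2\right) 1 = -2$)
$\sqrt{W{\left(-143,200 \right)} + G{\left(-187,N{\left(9 \right)} \right)}} = \sqrt{-2 + \frac{67 + 0 - -2992}{2 \left(-187\right)}} = \sqrt{-2 + \frac{1}{2} \left(- \frac{1}{187}\right) \left(67 + 0 + 2992\right)} = \sqrt{-2 + \frac{1}{2} \left(- \frac{1}{187}\right) 3059} = \sqrt{-2 - \frac{3059}{374}} = \sqrt{- \frac{3807}{374}} = \frac{9 i \sqrt{17578}}{374}$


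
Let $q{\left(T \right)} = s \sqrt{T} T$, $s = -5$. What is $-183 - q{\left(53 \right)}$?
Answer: $-183 + 265 \sqrt{53} \approx 1746.2$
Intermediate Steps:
$q{\left(T \right)} = - 5 T^{\frac{3}{2}}$ ($q{\left(T \right)} = - 5 \sqrt{T} T = - 5 T^{\frac{3}{2}}$)
$-183 - q{\left(53 \right)} = -183 - - 5 \cdot 53^{\frac{3}{2}} = -183 - - 5 \cdot 53 \sqrt{53} = -183 - - 265 \sqrt{53} = -183 + 265 \sqrt{53}$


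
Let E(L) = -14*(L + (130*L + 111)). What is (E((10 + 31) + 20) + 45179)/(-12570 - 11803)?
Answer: 68249/24373 ≈ 2.8002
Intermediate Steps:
E(L) = -1554 - 1834*L (E(L) = -14*(L + (111 + 130*L)) = -14*(111 + 131*L) = -1554 - 1834*L)
(E((10 + 31) + 20) + 45179)/(-12570 - 11803) = ((-1554 - 1834*((10 + 31) + 20)) + 45179)/(-12570 - 11803) = ((-1554 - 1834*(41 + 20)) + 45179)/(-24373) = ((-1554 - 1834*61) + 45179)*(-1/24373) = ((-1554 - 111874) + 45179)*(-1/24373) = (-113428 + 45179)*(-1/24373) = -68249*(-1/24373) = 68249/24373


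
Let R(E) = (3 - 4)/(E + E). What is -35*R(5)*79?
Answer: 553/2 ≈ 276.50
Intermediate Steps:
R(E) = -1/(2*E)
-35*R(5)*79 = -(-35)/(2*5)*79 = -35*(-⅒)*79 = (7/2)*79 = 553/2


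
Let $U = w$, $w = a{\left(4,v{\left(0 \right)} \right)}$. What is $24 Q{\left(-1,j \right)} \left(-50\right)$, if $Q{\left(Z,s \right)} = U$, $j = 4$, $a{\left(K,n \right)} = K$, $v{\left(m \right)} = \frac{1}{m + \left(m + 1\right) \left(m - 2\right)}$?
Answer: $-4800$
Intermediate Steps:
$v{\left(m \right)} = \frac{1}{m + \left(1 + m\right) \left(-2 + m\right)}$
$w = 4$
$U = 4$
$Q{\left(Z,s \right)} = 4$
$24 Q{\left(-1,j \right)} \left(-50\right) = 24 \cdot 4 \left(-50\right) = 96 \left(-50\right) = -4800$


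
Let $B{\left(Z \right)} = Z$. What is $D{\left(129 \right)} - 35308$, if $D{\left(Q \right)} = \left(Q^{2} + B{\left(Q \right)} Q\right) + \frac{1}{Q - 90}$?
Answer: $- \frac{79013}{39} \approx -2026.0$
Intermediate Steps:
$D{\left(Q \right)} = \frac{1}{-90 + Q} + 2 Q^{2}$ ($D{\left(Q \right)} = \left(Q^{2} + Q Q\right) + \frac{1}{Q - 90} = \left(Q^{2} + Q^{2}\right) + \frac{1}{-90 + Q} = 2 Q^{2} + \frac{1}{-90 + Q} = \frac{1}{-90 + Q} + 2 Q^{2}$)
$D{\left(129 \right)} - 35308 = \frac{1 - 180 \cdot 129^{2} + 2 \cdot 129^{3}}{-90 + 129} - 35308 = \frac{1 - 2995380 + 2 \cdot 2146689}{39} - 35308 = \frac{1 - 2995380 + 4293378}{39} - 35308 = \frac{1}{39} \cdot 1297999 - 35308 = \frac{1297999}{39} - 35308 = - \frac{79013}{39}$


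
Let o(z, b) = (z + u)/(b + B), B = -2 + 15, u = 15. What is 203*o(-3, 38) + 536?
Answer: 9924/17 ≈ 583.76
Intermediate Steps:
B = 13
o(z, b) = (15 + z)/(13 + b) (o(z, b) = (z + 15)/(b + 13) = (15 + z)/(13 + b))
203*o(-3, 38) + 536 = 203*((15 - 3)/(13 + 38)) + 536 = 203*(12/51) + 536 = 203*((1/51)*12) + 536 = 203*(4/17) + 536 = 812/17 + 536 = 9924/17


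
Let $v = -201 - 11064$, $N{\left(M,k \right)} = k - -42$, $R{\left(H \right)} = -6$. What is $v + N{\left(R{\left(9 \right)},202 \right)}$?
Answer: $-11021$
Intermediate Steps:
$N{\left(M,k \right)} = 42 + k$ ($N{\left(M,k \right)} = k + 42 = 42 + k$)
$v = -11265$ ($v = -201 - 11064 = -11265$)
$v + N{\left(R{\left(9 \right)},202 \right)} = -11265 + \left(42 + 202\right) = -11265 + 244 = -11021$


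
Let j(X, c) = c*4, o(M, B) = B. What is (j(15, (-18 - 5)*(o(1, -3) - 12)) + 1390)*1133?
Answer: 3138410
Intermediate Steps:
j(X, c) = 4*c
(j(15, (-18 - 5)*(o(1, -3) - 12)) + 1390)*1133 = (4*((-18 - 5)*(-3 - 12)) + 1390)*1133 = (4*(-23*(-15)) + 1390)*1133 = (4*345 + 1390)*1133 = (1380 + 1390)*1133 = 2770*1133 = 3138410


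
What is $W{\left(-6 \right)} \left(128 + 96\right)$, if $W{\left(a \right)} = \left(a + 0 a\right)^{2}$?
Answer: $8064$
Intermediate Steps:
$W{\left(a \right)} = a^{2}$ ($W{\left(a \right)} = \left(a + 0\right)^{2} = a^{2}$)
$W{\left(-6 \right)} \left(128 + 96\right) = \left(-6\right)^{2} \left(128 + 96\right) = 36 \cdot 224 = 8064$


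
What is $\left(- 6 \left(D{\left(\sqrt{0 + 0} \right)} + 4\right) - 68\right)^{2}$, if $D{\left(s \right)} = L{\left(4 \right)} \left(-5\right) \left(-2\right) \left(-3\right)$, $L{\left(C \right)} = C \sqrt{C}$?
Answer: $1817104$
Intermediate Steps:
$L{\left(C \right)} = C^{\frac{3}{2}}$
$D{\left(s \right)} = -240$ ($D{\left(s \right)} = 4^{\frac{3}{2}} \left(-5\right) \left(-2\right) \left(-3\right) = 8 \cdot 10 \left(-3\right) = 8 \left(-30\right) = -240$)
$\left(- 6 \left(D{\left(\sqrt{0 + 0} \right)} + 4\right) - 68\right)^{2} = \left(- 6 \left(-240 + 4\right) - 68\right)^{2} = \left(\left(-6\right) \left(-236\right) - 68\right)^{2} = \left(1416 - 68\right)^{2} = 1348^{2} = 1817104$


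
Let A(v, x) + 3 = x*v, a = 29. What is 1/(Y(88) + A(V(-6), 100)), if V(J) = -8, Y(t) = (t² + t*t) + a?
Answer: 1/14714 ≈ 6.7962e-5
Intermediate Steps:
Y(t) = 29 + 2*t² (Y(t) = (t² + t*t) + 29 = (t² + t²) + 29 = 2*t² + 29 = 29 + 2*t²)
A(v, x) = -3 + v*x (A(v, x) = -3 + x*v = -3 + v*x)
1/(Y(88) + A(V(-6), 100)) = 1/((29 + 2*88²) + (-3 - 8*100)) = 1/((29 + 2*7744) + (-3 - 800)) = 1/((29 + 15488) - 803) = 1/(15517 - 803) = 1/14714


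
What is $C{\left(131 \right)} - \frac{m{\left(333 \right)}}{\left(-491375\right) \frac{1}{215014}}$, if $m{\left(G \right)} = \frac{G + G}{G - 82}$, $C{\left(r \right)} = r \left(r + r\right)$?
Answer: $\frac{4233251359574}{123335125} \approx 34323.0$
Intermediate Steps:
$C{\left(r \right)} = 2 r^{2}$ ($C{\left(r \right)} = r 2 r = 2 r^{2}$)
$m{\left(G \right)} = \frac{2 G}{-82 + G}$
$C{\left(131 \right)} - \frac{m{\left(333 \right)}}{\left(-491375\right) \frac{1}{215014}} = 2 \cdot 131^{2} - \frac{2 \cdot 333 \frac{1}{-82 + 333}}{\left(-491375\right) \frac{1}{215014}} = 2 \cdot 17161 - \frac{2 \cdot 333 \cdot \frac{1}{251}}{\left(-491375\right) \frac{1}{215014}} = 34322 - \frac{2 \cdot 333 \cdot \frac{1}{251}}{- \frac{491375}{215014}} = 34322 - \frac{666}{251} \left(- \frac{215014}{491375}\right) = 34322 - - \frac{143199324}{123335125} = 34322 + \frac{143199324}{123335125} = \frac{4233251359574}{123335125}$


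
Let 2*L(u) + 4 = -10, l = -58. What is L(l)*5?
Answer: -35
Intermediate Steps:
L(u) = -7 (L(u) = -2 + (1/2)*(-10) = -2 - 5 = -7)
L(l)*5 = -7*5 = -35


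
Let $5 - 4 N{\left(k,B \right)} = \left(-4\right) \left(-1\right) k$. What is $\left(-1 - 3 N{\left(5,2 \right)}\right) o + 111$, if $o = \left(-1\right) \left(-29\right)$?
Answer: $\frac{1633}{4} \approx 408.25$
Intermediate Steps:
$N{\left(k,B \right)} = \frac{5}{4} - k$ ($N{\left(k,B \right)} = \frac{5}{4} - \frac{\left(-4\right) \left(-1\right) k}{4} = \frac{5}{4} - \frac{4 k}{4} = \frac{5}{4} - k$)
$o = 29$
$\left(-1 - 3 N{\left(5,2 \right)}\right) o + 111 = \left(-1 - 3 \left(\frac{5}{4} - 5\right)\right) 29 + 111 = \left(-1 - - \frac{45}{4}\right) 29 + 111 = \left(-1 + \frac{45}{4}\right) 29 + 111 = \frac{41}{4} \cdot 29 + 111 = \frac{1189}{4} + 111 = \frac{1633}{4}$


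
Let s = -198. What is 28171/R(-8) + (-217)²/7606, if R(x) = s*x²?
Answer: 17383781/4381056 ≈ 3.9679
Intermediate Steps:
R(x) = -198*x²
28171/R(-8) + (-217)²/7606 = 28171/((-198*(-8)²)) + (-217)²/7606 = 28171/((-198*64)) + 47089*(1/7606) = 28171/(-12672) + 47089/7606 = 28171*(-1/12672) + 47089/7606 = -2561/1152 + 47089/7606 = 17383781/4381056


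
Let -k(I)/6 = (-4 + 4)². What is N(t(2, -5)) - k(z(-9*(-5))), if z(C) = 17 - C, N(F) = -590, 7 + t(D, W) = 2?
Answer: -590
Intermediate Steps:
t(D, W) = -5 (t(D, W) = -7 + 2 = -5)
k(I) = 0 (k(I) = -6*(-4 + 4)² = -6*0² = -6*0 = 0)
N(t(2, -5)) - k(z(-9*(-5))) = -590 - 1*0 = -590 + 0 = -590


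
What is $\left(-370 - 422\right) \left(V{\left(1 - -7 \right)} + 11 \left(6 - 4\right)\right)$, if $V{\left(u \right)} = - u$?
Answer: $-11088$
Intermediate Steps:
$\left(-370 - 422\right) \left(V{\left(1 - -7 \right)} + 11 \left(6 - 4\right)\right) = \left(-370 - 422\right) \left(- (1 - -7) + 11 \left(6 - 4\right)\right) = - 792 \left(- (1 + 7) + 11 \cdot 2\right) = - 792 \left(\left(-1\right) 8 + 22\right) = - 792 \left(-8 + 22\right) = \left(-792\right) 14 = -11088$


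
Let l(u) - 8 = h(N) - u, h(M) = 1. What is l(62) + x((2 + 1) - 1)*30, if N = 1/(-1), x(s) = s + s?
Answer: 67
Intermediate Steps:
x(s) = 2*s
N = -1
l(u) = 9 - u (l(u) = 8 + (1 - u) = 9 - u)
l(62) + x((2 + 1) - 1)*30 = (9 - 1*62) + (2*((2 + 1) - 1))*30 = (9 - 62) + (2*(3 - 1))*30 = -53 + (2*2)*30 = -53 + 4*30 = -53 + 120 = 67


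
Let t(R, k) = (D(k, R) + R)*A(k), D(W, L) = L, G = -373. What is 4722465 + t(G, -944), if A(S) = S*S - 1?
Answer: -660064245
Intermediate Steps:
A(S) = -1 + S**2 (A(S) = S**2 - 1 = -1 + S**2)
t(R, k) = 2*R*(-1 + k**2) (t(R, k) = (R + R)*(-1 + k**2) = (2*R)*(-1 + k**2) = 2*R*(-1 + k**2))
4722465 + t(G, -944) = 4722465 + 2*(-373)*(-1 + (-944)**2) = 4722465 + 2*(-373)*(-1 + 891136) = 4722465 + 2*(-373)*891135 = 4722465 - 664786710 = -660064245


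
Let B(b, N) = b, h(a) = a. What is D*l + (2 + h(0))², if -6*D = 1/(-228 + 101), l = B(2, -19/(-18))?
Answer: 1525/381 ≈ 4.0026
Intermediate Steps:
l = 2
D = 1/762 (D = -1/(6*(-228 + 101)) = -⅙/(-127) = -⅙*(-1/127) = 1/762 ≈ 0.0013123)
D*l + (2 + h(0))² = (1/762)*2 + (2 + 0)² = 1/381 + 2² = 1/381 + 4 = 1525/381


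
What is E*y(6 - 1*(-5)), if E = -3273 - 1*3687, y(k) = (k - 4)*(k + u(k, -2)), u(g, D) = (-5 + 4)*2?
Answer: -438480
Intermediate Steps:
u(g, D) = -2 (u(g, D) = -1*2 = -2)
y(k) = (-4 + k)*(-2 + k) (y(k) = (k - 4)*(k - 2) = (-4 + k)*(-2 + k))
E = -6960 (E = -3273 - 3687 = -6960)
E*y(6 - 1*(-5)) = -6960*(8 + (6 - 1*(-5))² - 6*(6 - 1*(-5))) = -6960*(8 + (6 + 5)² - 6*(6 + 5)) = -6960*(8 + 11² - 6*11) = -6960*(8 + 121 - 66) = -6960*63 = -438480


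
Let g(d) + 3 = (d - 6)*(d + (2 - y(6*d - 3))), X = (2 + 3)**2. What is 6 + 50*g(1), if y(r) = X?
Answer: 5356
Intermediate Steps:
X = 25 (X = 5**2 = 25)
y(r) = 25
g(d) = -3 + (-23 + d)*(-6 + d) (g(d) = -3 + (d - 6)*(d + (2 - 1*25)) = -3 + (-6 + d)*(d + (2 - 25)) = -3 + (-6 + d)*(d - 23) = -3 + (-6 + d)*(-23 + d) = -3 + (-23 + d)*(-6 + d))
6 + 50*g(1) = 6 + 50*(135 + 1**2 - 29*1) = 6 + 50*(135 + 1 - 29) = 6 + 50*107 = 6 + 5350 = 5356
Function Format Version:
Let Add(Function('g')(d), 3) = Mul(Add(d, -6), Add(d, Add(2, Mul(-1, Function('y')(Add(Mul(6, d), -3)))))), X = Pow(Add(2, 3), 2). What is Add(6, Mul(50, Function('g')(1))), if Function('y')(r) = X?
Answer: 5356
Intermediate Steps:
X = 25 (X = Pow(5, 2) = 25)
Function('y')(r) = 25
Function('g')(d) = Add(-3, Mul(Add(-23, d), Add(-6, d))) (Function('g')(d) = Add(-3, Mul(Add(d, -6), Add(d, Add(2, Mul(-1, 25))))) = Add(-3, Mul(Add(-6, d), Add(d, Add(2, -25)))) = Add(-3, Mul(Add(-6, d), Add(d, -23))) = Add(-3, Mul(Add(-6, d), Add(-23, d))) = Add(-3, Mul(Add(-23, d), Add(-6, d))))
Add(6, Mul(50, Function('g')(1))) = Add(6, Mul(50, Add(135, Pow(1, 2), Mul(-29, 1)))) = Add(6, Mul(50, Add(135, 1, -29))) = Add(6, Mul(50, 107)) = Add(6, 5350) = 5356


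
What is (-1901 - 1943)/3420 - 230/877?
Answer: -1039447/749835 ≈ -1.3862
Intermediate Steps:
(-1901 - 1943)/3420 - 230/877 = -3844*1/3420 - 230*1/877 = -961/855 - 230/877 = -1039447/749835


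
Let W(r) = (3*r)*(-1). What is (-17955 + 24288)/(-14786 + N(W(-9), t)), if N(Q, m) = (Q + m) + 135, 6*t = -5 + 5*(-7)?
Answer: -18999/43892 ≈ -0.43286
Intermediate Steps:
W(r) = -3*r
t = -20/3 (t = (-5 + 5*(-7))/6 = (-5 - 35)/6 = (1/6)*(-40) = -20/3 ≈ -6.6667)
N(Q, m) = 135 + Q + m
(-17955 + 24288)/(-14786 + N(W(-9), t)) = (-17955 + 24288)/(-14786 + (135 - 3*(-9) - 20/3)) = 6333/(-14786 + (135 + 27 - 20/3)) = 6333/(-14786 + 466/3) = 6333/(-43892/3) = 6333*(-3/43892) = -18999/43892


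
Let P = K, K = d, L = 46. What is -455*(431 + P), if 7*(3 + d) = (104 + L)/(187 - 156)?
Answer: -6046690/31 ≈ -1.9505e+5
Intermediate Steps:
d = -501/217 (d = -3 + ((104 + 46)/(187 - 156))/7 = -3 + (150/31)/7 = -3 + (150*(1/31))/7 = -3 + (⅐)*(150/31) = -3 + 150/217 = -501/217 ≈ -2.3088)
K = -501/217 ≈ -2.3088
P = -501/217 ≈ -2.3088
-455*(431 + P) = -455*(431 - 501/217) = -455*93026/217 = -6046690/31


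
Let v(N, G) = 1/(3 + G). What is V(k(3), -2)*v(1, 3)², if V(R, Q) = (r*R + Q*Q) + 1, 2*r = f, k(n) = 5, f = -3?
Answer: -5/72 ≈ -0.069444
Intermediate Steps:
r = -3/2 (r = (½)*(-3) = -3/2 ≈ -1.5000)
V(R, Q) = 1 + Q² - 3*R/2 (V(R, Q) = (-3*R/2 + Q*Q) + 1 = (-3*R/2 + Q²) + 1 = (Q² - 3*R/2) + 1 = 1 + Q² - 3*R/2)
V(k(3), -2)*v(1, 3)² = (1 + (-2)² - 3/2*5)*(1/(3 + 3))² = (1 + 4 - 15/2)*(1/6)² = -5*(⅙)²/2 = -5/2*1/36 = -5/72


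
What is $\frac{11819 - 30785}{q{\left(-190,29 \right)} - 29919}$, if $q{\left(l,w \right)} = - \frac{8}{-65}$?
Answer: $\frac{1232790}{1944727} \approx 0.63391$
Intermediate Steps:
$q{\left(l,w \right)} = \frac{8}{65}$ ($q{\left(l,w \right)} = \left(-8\right) \left(- \frac{1}{65}\right) = \frac{8}{65}$)
$\frac{11819 - 30785}{q{\left(-190,29 \right)} - 29919} = \frac{11819 - 30785}{\frac{8}{65} - 29919} = - \frac{18966}{- \frac{1944727}{65}} = \left(-18966\right) \left(- \frac{65}{1944727}\right) = \frac{1232790}{1944727}$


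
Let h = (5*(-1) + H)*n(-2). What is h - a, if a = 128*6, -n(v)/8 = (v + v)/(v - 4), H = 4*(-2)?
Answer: -2096/3 ≈ -698.67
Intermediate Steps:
H = -8
n(v) = -16*v/(-4 + v) (n(v) = -8*(v + v)/(v - 4) = -8*2*v/(-4 + v) = -16*v/(-4 + v))
a = 768
h = 208/3 (h = (5*(-1) - 8)*(-16*(-2)/(-4 - 2)) = (-5 - 8)*(-16*(-2)/(-6)) = -(-208)*(-2)*(-1)/6 = -13*(-16/3) = 208/3 ≈ 69.333)
h - a = 208/3 - 1*768 = 208/3 - 768 = -2096/3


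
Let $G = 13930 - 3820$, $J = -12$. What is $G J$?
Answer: $-121320$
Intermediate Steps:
$G = 10110$
$G J = 10110 \left(-12\right) = -121320$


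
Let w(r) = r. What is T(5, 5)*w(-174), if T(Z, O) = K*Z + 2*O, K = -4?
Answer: 1740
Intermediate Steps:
T(Z, O) = -4*Z + 2*O
T(5, 5)*w(-174) = (-4*5 + 2*5)*(-174) = (-20 + 10)*(-174) = -10*(-174) = 1740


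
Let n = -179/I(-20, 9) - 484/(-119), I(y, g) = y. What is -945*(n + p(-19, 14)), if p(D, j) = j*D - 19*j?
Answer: 33349833/68 ≈ 4.9044e+5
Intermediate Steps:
n = 30981/2380 (n = -179/(-20) - 484/(-119) = -179*(-1/20) - 484*(-1/119) = 179/20 + 484/119 = 30981/2380 ≈ 13.017)
p(D, j) = -19*j + D*j (p(D, j) = D*j - 19*j = -19*j + D*j)
-945*(n + p(-19, 14)) = -945*(30981/2380 + 14*(-19 - 19)) = -945*(30981/2380 + 14*(-38)) = -945*(30981/2380 - 532) = -945*(-1235179/2380) = 33349833/68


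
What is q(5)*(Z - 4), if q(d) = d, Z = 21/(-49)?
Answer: -155/7 ≈ -22.143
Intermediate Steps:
Z = -3/7 (Z = 21*(-1/49) = -3/7 ≈ -0.42857)
q(5)*(Z - 4) = 5*(-3/7 - 4) = 5*(-31/7) = -155/7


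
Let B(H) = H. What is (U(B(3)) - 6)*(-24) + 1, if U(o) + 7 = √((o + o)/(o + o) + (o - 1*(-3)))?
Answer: 313 - 24*√7 ≈ 249.50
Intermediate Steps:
U(o) = -7 + √(4 + o) (U(o) = -7 + √((o + o)/(o + o) + (o - 1*(-3))) = -7 + √((2*o)/((2*o)) + (o + 3)) = -7 + √((2*o)*(1/(2*o)) + (3 + o)) = -7 + √(1 + (3 + o)) = -7 + √(4 + o))
(U(B(3)) - 6)*(-24) + 1 = ((-7 + √(4 + 3)) - 6)*(-24) + 1 = ((-7 + √7) - 6)*(-24) + 1 = (-13 + √7)*(-24) + 1 = (312 - 24*√7) + 1 = 313 - 24*√7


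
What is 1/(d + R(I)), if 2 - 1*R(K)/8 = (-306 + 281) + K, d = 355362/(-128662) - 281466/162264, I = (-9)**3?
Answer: 1739767564/10514291190567 ≈ 0.00016547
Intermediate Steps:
I = -729
d = -7823036505/1739767564 (d = 355362*(-1/128662) - 281466*1/162264 = -177681/64331 - 46911/27044 = -7823036505/1739767564 ≈ -4.4966)
R(K) = 216 - 8*K (R(K) = 16 - 8*((-306 + 281) + K) = 16 - 8*(-25 + K) = 16 + (200 - 8*K) = 216 - 8*K)
1/(d + R(I)) = 1/(-7823036505/1739767564 + (216 - 8*(-729))) = 1/(-7823036505/1739767564 + (216 + 5832)) = 1/(-7823036505/1739767564 + 6048) = 1/(10514291190567/1739767564) = 1739767564/10514291190567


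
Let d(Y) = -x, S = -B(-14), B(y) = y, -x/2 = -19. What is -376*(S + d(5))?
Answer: 9024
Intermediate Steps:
x = 38 (x = -2*(-19) = 38)
S = 14 (S = -1*(-14) = 14)
d(Y) = -38 (d(Y) = -1*38 = -38)
-376*(S + d(5)) = -376*(14 - 38) = -376*(-24) = 9024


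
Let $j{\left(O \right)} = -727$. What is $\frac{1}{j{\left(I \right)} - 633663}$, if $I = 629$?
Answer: $- \frac{1}{634390} \approx -1.5763 \cdot 10^{-6}$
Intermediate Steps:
$\frac{1}{j{\left(I \right)} - 633663} = \frac{1}{-727 - 633663} = \frac{1}{-634390} = - \frac{1}{634390}$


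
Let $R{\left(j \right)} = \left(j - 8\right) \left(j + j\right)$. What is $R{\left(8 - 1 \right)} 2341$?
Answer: $-32774$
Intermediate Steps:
$R{\left(j \right)} = 2 j \left(-8 + j\right)$ ($R{\left(j \right)} = \left(-8 + j\right) 2 j = 2 j \left(-8 + j\right)$)
$R{\left(8 - 1 \right)} 2341 = 2 \left(8 - 1\right) \left(-8 + \left(8 - 1\right)\right) 2341 = 2 \cdot 7 \left(-8 + 7\right) 2341 = 2 \cdot 7 \left(-1\right) 2341 = \left(-14\right) 2341 = -32774$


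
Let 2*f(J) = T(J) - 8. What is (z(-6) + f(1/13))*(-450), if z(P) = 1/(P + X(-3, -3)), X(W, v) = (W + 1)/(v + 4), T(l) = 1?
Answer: 6525/4 ≈ 1631.3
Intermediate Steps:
X(W, v) = (1 + W)/(4 + v)
z(P) = 1/(-2 + P) (z(P) = 1/(P + (1 - 3)/(4 - 3)) = 1/(P - 2/1) = 1/(P + 1*(-2)) = 1/(P - 2) = 1/(-2 + P))
f(J) = -7/2 (f(J) = (1 - 8)/2 = (½)*(-7) = -7/2)
(z(-6) + f(1/13))*(-450) = (1/(-2 - 6) - 7/2)*(-450) = (1/(-8) - 7/2)*(-450) = (-⅛ - 7/2)*(-450) = -29/8*(-450) = 6525/4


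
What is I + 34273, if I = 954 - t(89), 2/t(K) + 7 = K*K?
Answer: 139393238/3957 ≈ 35227.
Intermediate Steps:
t(K) = 2/(-7 + K**2) (t(K) = 2/(-7 + K*K) = 2/(-7 + K**2))
I = 3774977/3957 (I = 954 - 2/(-7 + 89**2) = 954 - 2/(-7 + 7921) = 954 - 2/7914 = 954 - 1*1/3957 = 954 - 1/3957 = 3774977/3957 ≈ 954.00)
I + 34273 = 3774977/3957 + 34273 = 139393238/3957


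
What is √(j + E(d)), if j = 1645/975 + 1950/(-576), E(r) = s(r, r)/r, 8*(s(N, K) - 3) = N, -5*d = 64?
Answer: I*√4399005/1560 ≈ 1.3445*I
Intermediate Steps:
d = -64/5 (d = -⅕*64 = -64/5 ≈ -12.800)
s(N, K) = 3 + N/8
E(r) = (3 + r/8)/r
j = -10597/6240 (j = 1645*(1/975) + 1950*(-1/576) = 329/195 - 325/96 = -10597/6240 ≈ -1.6982)
√(j + E(d)) = √(-10597/6240 + (24 - 64/5)/(8*(-64/5))) = √(-10597/6240 + (⅛)*(-5/64)*(56/5)) = √(-10597/6240 - 7/64) = √(-22559/12480) = I*√4399005/1560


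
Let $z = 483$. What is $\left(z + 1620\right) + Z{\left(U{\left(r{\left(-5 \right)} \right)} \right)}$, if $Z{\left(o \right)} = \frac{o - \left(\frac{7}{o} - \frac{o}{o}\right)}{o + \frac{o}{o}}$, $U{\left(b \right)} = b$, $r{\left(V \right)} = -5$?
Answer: $\frac{42073}{20} \approx 2103.6$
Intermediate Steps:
$Z{\left(o \right)} = \frac{1 + o - \frac{7}{o}}{1 + o}$ ($Z{\left(o \right)} = \frac{o + \left(1 - \frac{7}{o}\right)}{o + 1} = \frac{1 + o - \frac{7}{o}}{1 + o}$)
$\left(z + 1620\right) + Z{\left(U{\left(r{\left(-5 \right)} \right)} \right)} = \left(483 + 1620\right) + \frac{-7 - 5 + \left(-5\right)^{2}}{\left(-5\right) \left(1 - 5\right)} = 2103 - \frac{-7 - 5 + 25}{5 \left(-4\right)} = 2103 - \left(- \frac{1}{20}\right) 13 = 2103 + \frac{13}{20} = \frac{42073}{20}$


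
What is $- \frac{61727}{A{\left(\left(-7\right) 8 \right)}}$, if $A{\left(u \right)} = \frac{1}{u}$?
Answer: $3456712$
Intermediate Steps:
$- \frac{61727}{A{\left(\left(-7\right) 8 \right)}} = - \frac{61727}{\frac{1}{\left(-7\right) 8}} = - \frac{61727}{\frac{1}{-56}} = - \frac{61727}{- \frac{1}{56}} = \left(-61727\right) \left(-56\right) = 3456712$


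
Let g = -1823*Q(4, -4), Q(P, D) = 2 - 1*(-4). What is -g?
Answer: 10938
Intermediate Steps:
Q(P, D) = 6 (Q(P, D) = 2 + 4 = 6)
g = -10938 (g = -1823*6 = -10938)
-g = -1*(-10938) = 10938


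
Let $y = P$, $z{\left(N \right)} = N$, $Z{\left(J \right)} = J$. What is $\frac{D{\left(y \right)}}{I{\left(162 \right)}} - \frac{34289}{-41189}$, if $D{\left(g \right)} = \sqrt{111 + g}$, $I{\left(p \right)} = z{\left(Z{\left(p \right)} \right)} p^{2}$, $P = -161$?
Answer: $\frac{34289}{41189} + \frac{5 i \sqrt{2}}{4251528} \approx 0.83248 + 1.6632 \cdot 10^{-6} i$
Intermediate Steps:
$I{\left(p \right)} = p^{3}$ ($I{\left(p \right)} = p p^{2} = p^{3}$)
$y = -161$
$\frac{D{\left(y \right)}}{I{\left(162 \right)}} - \frac{34289}{-41189} = \frac{\sqrt{111 - 161}}{162^{3}} - \frac{34289}{-41189} = \frac{\sqrt{-50}}{4251528} - - \frac{34289}{41189} = 5 i \sqrt{2} \cdot \frac{1}{4251528} + \frac{34289}{41189} = \frac{5 i \sqrt{2}}{4251528} + \frac{34289}{41189} = \frac{34289}{41189} + \frac{5 i \sqrt{2}}{4251528}$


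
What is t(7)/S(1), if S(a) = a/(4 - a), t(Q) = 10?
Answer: 30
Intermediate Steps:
t(7)/S(1) = 10/((-1*1/(-4 + 1))) = 10/((-1*1/(-3))) = 10/((-1*1*(-⅓))) = 10/(⅓) = 10*3 = 30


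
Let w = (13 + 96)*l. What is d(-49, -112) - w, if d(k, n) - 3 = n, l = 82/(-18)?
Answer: 3488/9 ≈ 387.56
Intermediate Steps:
l = -41/9 (l = 82*(-1/18) = -41/9 ≈ -4.5556)
d(k, n) = 3 + n
w = -4469/9 (w = (13 + 96)*(-41/9) = 109*(-41/9) = -4469/9 ≈ -496.56)
d(-49, -112) - w = (3 - 112) - 1*(-4469/9) = -109 + 4469/9 = 3488/9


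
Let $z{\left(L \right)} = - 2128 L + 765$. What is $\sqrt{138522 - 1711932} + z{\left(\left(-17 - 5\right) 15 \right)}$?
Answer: $703005 + i \sqrt{1573410} \approx 7.0301 \cdot 10^{5} + 1254.4 i$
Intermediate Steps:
$z{\left(L \right)} = 765 - 2128 L$
$\sqrt{138522 - 1711932} + z{\left(\left(-17 - 5\right) 15 \right)} = \sqrt{138522 - 1711932} - \left(-765 + 2128 \left(-17 - 5\right) 15\right) = \sqrt{-1573410} - \left(-765 + 2128 \left(\left(-22\right) 15\right)\right) = i \sqrt{1573410} + \left(765 - -702240\right) = i \sqrt{1573410} + \left(765 + 702240\right) = i \sqrt{1573410} + 703005 = 703005 + i \sqrt{1573410}$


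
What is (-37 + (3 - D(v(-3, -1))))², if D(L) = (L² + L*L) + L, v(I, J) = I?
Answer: 2401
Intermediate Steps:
D(L) = L + 2*L² (D(L) = (L² + L²) + L = 2*L² + L = L + 2*L²)
(-37 + (3 - D(v(-3, -1))))² = (-37 + (3 - (-3)*(1 + 2*(-3))))² = (-37 + (3 - (-3)*(1 - 6)))² = (-37 + (3 - (-3)*(-5)))² = (-37 + (3 - 1*15))² = (-37 + (3 - 15))² = (-37 - 12)² = (-49)² = 2401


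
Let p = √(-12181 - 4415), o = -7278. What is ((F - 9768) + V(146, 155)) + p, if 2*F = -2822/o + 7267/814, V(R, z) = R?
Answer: -56975944457/5924292 + 6*I*√461 ≈ -9617.3 + 128.83*I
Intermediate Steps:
p = 6*I*√461 (p = √(-16596) = 6*I*√461 ≈ 128.83*I)
F = 27593167/5924292 (F = (-2822/(-7278) + 7267/814)/2 = (-2822*(-1/7278) + 7267*(1/814))/2 = (1411/3639 + 7267/814)/2 = (½)*(27593167/2962146) = 27593167/5924292 ≈ 4.6576)
((F - 9768) + V(146, 155)) + p = ((27593167/5924292 - 9768) + 146) + 6*I*√461 = (-57840891089/5924292 + 146) + 6*I*√461 = -56975944457/5924292 + 6*I*√461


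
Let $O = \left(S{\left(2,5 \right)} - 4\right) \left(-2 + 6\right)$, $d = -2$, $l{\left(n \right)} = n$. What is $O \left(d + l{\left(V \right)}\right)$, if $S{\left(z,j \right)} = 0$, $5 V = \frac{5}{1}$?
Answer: $16$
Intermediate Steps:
$V = 1$ ($V = \frac{5 \cdot 1^{-1}}{5} = \frac{5 \cdot 1}{5} = \frac{1}{5} \cdot 5 = 1$)
$O = -16$ ($O = \left(0 - 4\right) \left(-2 + 6\right) = \left(-4\right) 4 = -16$)
$O \left(d + l{\left(V \right)}\right) = - 16 \left(-2 + 1\right) = \left(-16\right) \left(-1\right) = 16$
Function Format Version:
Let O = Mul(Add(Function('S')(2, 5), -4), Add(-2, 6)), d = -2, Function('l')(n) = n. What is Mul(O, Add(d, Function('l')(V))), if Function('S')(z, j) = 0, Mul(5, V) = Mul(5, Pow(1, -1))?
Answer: 16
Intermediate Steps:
V = 1 (V = Mul(Rational(1, 5), Mul(5, Pow(1, -1))) = Mul(Rational(1, 5), Mul(5, 1)) = Mul(Rational(1, 5), 5) = 1)
O = -16 (O = Mul(Add(0, -4), Add(-2, 6)) = Mul(-4, 4) = -16)
Mul(O, Add(d, Function('l')(V))) = Mul(-16, Add(-2, 1)) = Mul(-16, -1) = 16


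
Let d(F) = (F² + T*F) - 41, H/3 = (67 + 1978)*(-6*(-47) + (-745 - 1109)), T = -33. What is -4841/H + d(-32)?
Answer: 19664569421/9644220 ≈ 2039.0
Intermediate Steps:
H = -9644220 (H = 3*((67 + 1978)*(-6*(-47) + (-745 - 1109))) = 3*(2045*(282 - 1854)) = 3*(2045*(-1572)) = 3*(-3214740) = -9644220)
d(F) = -41 + F² - 33*F (d(F) = (F² - 33*F) - 41 = -41 + F² - 33*F)
-4841/H + d(-32) = -4841/(-9644220) + (-41 + (-32)² - 33*(-32)) = -4841*(-1/9644220) + (-41 + 1024 + 1056) = 4841/9644220 + 2039 = 19664569421/9644220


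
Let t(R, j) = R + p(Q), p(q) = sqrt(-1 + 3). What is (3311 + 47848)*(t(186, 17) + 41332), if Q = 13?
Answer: 2124019362 + 51159*sqrt(2) ≈ 2.1241e+9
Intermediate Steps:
p(q) = sqrt(2)
t(R, j) = R + sqrt(2)
(3311 + 47848)*(t(186, 17) + 41332) = (3311 + 47848)*((186 + sqrt(2)) + 41332) = 51159*(41518 + sqrt(2)) = 2124019362 + 51159*sqrt(2)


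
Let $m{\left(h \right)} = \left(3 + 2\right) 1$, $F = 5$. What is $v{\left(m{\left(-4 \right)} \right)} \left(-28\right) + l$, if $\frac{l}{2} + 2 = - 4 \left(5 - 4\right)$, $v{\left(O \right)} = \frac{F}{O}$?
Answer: $-40$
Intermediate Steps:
$m{\left(h \right)} = 5$ ($m{\left(h \right)} = 5 \cdot 1 = 5$)
$v{\left(O \right)} = \frac{5}{O}$
$l = -12$ ($l = -4 + 2 \left(- 4 \left(5 - 4\right)\right) = -4 + 2 \left(\left(-4\right) 1\right) = -4 + 2 \left(-4\right) = -4 - 8 = -12$)
$v{\left(m{\left(-4 \right)} \right)} \left(-28\right) + l = \frac{5}{5} \left(-28\right) - 12 = 5 \cdot \frac{1}{5} \left(-28\right) - 12 = 1 \left(-28\right) - 12 = -28 - 12 = -40$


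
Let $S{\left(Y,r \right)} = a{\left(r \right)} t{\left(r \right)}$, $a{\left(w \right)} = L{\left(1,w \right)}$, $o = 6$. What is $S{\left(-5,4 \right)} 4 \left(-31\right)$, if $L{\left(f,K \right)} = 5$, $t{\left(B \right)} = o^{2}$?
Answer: $-22320$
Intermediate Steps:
$t{\left(B \right)} = 36$ ($t{\left(B \right)} = 6^{2} = 36$)
$a{\left(w \right)} = 5$
$S{\left(Y,r \right)} = 180$ ($S{\left(Y,r \right)} = 5 \cdot 36 = 180$)
$S{\left(-5,4 \right)} 4 \left(-31\right) = 180 \cdot 4 \left(-31\right) = 720 \left(-31\right) = -22320$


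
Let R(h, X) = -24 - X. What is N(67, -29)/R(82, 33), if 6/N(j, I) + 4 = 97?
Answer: -2/1767 ≈ -0.0011319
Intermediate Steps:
N(j, I) = 2/31 (N(j, I) = 6/(-4 + 97) = 6/93 = 6*(1/93) = 2/31)
N(67, -29)/R(82, 33) = 2/(31*(-24 - 1*33)) = 2/(31*(-24 - 33)) = (2/31)/(-57) = (2/31)*(-1/57) = -2/1767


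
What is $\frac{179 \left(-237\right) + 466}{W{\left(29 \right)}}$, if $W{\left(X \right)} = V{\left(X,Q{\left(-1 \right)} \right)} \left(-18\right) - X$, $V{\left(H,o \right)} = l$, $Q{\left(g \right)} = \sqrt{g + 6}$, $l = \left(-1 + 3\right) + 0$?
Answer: $\frac{41957}{65} \approx 645.49$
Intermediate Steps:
$l = 2$ ($l = 2 + 0 = 2$)
$Q{\left(g \right)} = \sqrt{6 + g}$
$V{\left(H,o \right)} = 2$
$W{\left(X \right)} = -36 - X$ ($W{\left(X \right)} = 2 \left(-18\right) - X = -36 - X$)
$\frac{179 \left(-237\right) + 466}{W{\left(29 \right)}} = \frac{179 \left(-237\right) + 466}{-36 - 29} = \frac{-42423 + 466}{-36 - 29} = - \frac{41957}{-65} = \left(-41957\right) \left(- \frac{1}{65}\right) = \frac{41957}{65}$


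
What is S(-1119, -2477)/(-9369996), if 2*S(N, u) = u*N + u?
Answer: -1384643/9369996 ≈ -0.14777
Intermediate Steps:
S(N, u) = u/2 + N*u/2 (S(N, u) = (u*N + u)/2 = (N*u + u)/2 = (u + N*u)/2 = u/2 + N*u/2)
S(-1119, -2477)/(-9369996) = ((1/2)*(-2477)*(1 - 1119))/(-9369996) = ((1/2)*(-2477)*(-1118))*(-1/9369996) = 1384643*(-1/9369996) = -1384643/9369996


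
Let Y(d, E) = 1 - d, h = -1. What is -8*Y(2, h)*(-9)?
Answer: -72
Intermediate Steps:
-8*Y(2, h)*(-9) = -8*(1 - 1*2)*(-9) = -8*(1 - 2)*(-9) = -8*(-1)*(-9) = 8*(-9) = -72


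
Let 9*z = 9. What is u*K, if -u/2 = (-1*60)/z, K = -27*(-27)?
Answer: 87480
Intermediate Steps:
z = 1 (z = (⅑)*9 = 1)
K = 729
u = 120 (u = -2*(-1*60)/1 = -(-120) = -2*(-60) = 120)
u*K = 120*729 = 87480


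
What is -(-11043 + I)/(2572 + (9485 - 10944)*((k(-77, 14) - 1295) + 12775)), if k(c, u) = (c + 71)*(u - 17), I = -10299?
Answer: -10671/8386505 ≈ -0.0012724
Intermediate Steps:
k(c, u) = (-17 + u)*(71 + c) (k(c, u) = (71 + c)*(-17 + u) = (-17 + u)*(71 + c))
-(-11043 + I)/(2572 + (9485 - 10944)*((k(-77, 14) - 1295) + 12775)) = -(-11043 - 10299)/(2572 + (9485 - 10944)*(((-1207 - 17*(-77) + 71*14 - 77*14) - 1295) + 12775)) = -(-21342)/(2572 - 1459*(((-1207 + 1309 + 994 - 1078) - 1295) + 12775)) = -(-21342)/(2572 - 1459*((18 - 1295) + 12775)) = -(-21342)/(2572 - 1459*(-1277 + 12775)) = -(-21342)/(2572 - 1459*11498) = -(-21342)/(2572 - 16775582) = -(-21342)/(-16773010) = -(-21342)*(-1)/16773010 = -1*10671/8386505 = -10671/8386505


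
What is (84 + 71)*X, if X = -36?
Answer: -5580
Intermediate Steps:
(84 + 71)*X = (84 + 71)*(-36) = 155*(-36) = -5580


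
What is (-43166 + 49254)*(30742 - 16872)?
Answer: 84440560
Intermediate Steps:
(-43166 + 49254)*(30742 - 16872) = 6088*13870 = 84440560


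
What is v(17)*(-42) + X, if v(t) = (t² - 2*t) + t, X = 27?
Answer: -11397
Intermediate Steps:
v(t) = t² - t
v(17)*(-42) + X = (17*(-1 + 17))*(-42) + 27 = (17*16)*(-42) + 27 = 272*(-42) + 27 = -11424 + 27 = -11397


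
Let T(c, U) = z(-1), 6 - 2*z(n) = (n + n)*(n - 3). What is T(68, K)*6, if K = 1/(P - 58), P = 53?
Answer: -6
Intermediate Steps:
K = -1/5 (K = 1/(53 - 58) = 1/(-5) = -1/5 ≈ -0.20000)
z(n) = 3 - n*(-3 + n) (z(n) = 3 - (n + n)*(n - 3)/2 = 3 - 2*n*(-3 + n)/2 = 3 - n*(-3 + n))
T(c, U) = -1 (T(c, U) = 3 - 1*(-1)**2 + 3*(-1) = 3 - 1*1 - 3 = 3 - 1 - 3 = -1)
T(68, K)*6 = -1*6 = -6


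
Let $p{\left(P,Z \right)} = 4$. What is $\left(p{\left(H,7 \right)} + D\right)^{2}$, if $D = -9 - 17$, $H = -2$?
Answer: $484$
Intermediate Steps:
$D = -26$
$\left(p{\left(H,7 \right)} + D\right)^{2} = \left(4 - 26\right)^{2} = \left(-22\right)^{2} = 484$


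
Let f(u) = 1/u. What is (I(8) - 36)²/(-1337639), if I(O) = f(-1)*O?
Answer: -1936/1337639 ≈ -0.0014473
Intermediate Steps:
I(O) = -O (I(O) = O/(-1) = -O)
(I(8) - 36)²/(-1337639) = (-1*8 - 36)²/(-1337639) = (-8 - 36)²*(-1/1337639) = (-44)²*(-1/1337639) = 1936*(-1/1337639) = -1936/1337639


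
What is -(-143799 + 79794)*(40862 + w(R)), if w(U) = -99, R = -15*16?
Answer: 2609035815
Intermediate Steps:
R = -240
-(-143799 + 79794)*(40862 + w(R)) = -(-143799 + 79794)*(40862 - 99) = -(-64005)*40763 = -1*(-2609035815) = 2609035815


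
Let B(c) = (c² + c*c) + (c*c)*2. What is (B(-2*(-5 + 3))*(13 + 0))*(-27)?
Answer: -22464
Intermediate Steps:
B(c) = 4*c² (B(c) = (c² + c²) + c²*2 = 2*c² + 2*c² = 4*c²)
(B(-2*(-5 + 3))*(13 + 0))*(-27) = ((4*(-2*(-5 + 3))²)*(13 + 0))*(-27) = ((4*(-2*(-2))²)*13)*(-27) = ((4*4²)*13)*(-27) = ((4*16)*13)*(-27) = (64*13)*(-27) = 832*(-27) = -22464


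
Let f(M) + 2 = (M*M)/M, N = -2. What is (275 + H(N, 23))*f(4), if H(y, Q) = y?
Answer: 546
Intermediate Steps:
f(M) = -2 + M (f(M) = -2 + (M*M)/M = -2 + M**2/M = -2 + M)
(275 + H(N, 23))*f(4) = (275 - 2)*(-2 + 4) = 273*2 = 546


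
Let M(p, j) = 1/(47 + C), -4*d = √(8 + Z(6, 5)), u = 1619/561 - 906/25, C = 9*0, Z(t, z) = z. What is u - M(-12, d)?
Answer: -22000202/659175 ≈ -33.375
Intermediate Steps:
C = 0
u = -467791/14025 (u = 1619*(1/561) - 906*1/25 = 1619/561 - 906/25 = -467791/14025 ≈ -33.354)
d = -√13/4 (d = -√(8 + 5)/4 = -√13/4 ≈ -0.90139)
M(p, j) = 1/47 (M(p, j) = 1/(47 + 0) = 1/47)
u - M(-12, d) = -467791/14025 - 1*1/47 = -467791/14025 - 1/47 = -22000202/659175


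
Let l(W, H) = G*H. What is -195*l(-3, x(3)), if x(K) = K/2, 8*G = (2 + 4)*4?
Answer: -1755/2 ≈ -877.50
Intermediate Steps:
G = 3 (G = ((2 + 4)*4)/8 = (6*4)/8 = (1/8)*24 = 3)
x(K) = K/2 (x(K) = K*(1/2) = K/2)
l(W, H) = 3*H
-195*l(-3, x(3)) = -585*(1/2)*3 = -585*3/2 = -195*9/2 = -1755/2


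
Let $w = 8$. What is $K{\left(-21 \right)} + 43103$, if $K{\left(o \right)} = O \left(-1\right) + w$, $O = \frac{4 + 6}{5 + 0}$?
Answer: $43109$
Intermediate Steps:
$O = 2$ ($O = \frac{10}{5} = 10 \cdot \frac{1}{5} = 2$)
$K{\left(o \right)} = 6$ ($K{\left(o \right)} = 2 \left(-1\right) + 8 = -2 + 8 = 6$)
$K{\left(-21 \right)} + 43103 = 6 + 43103 = 43109$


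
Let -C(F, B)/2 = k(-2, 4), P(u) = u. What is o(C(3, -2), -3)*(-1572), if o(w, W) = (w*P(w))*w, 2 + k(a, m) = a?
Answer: -804864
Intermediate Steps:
k(a, m) = -2 + a
C(F, B) = 8 (C(F, B) = -2*(-2 - 2) = -2*(-4) = 8)
o(w, W) = w**3 (o(w, W) = (w*w)*w = w**2*w = w**3)
o(C(3, -2), -3)*(-1572) = 8**3*(-1572) = 512*(-1572) = -804864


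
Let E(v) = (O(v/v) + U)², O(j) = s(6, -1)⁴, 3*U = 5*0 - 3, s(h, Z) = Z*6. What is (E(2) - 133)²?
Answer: 2811966779664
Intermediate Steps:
s(h, Z) = 6*Z
U = -1 (U = (5*0 - 3)/3 = (0 - 3)/3 = (⅓)*(-3) = -1)
O(j) = 1296 (O(j) = (6*(-1))⁴ = (-6)⁴ = 1296)
E(v) = 1677025 (E(v) = (1296 - 1)² = 1295² = 1677025)
(E(2) - 133)² = (1677025 - 133)² = 1676892² = 2811966779664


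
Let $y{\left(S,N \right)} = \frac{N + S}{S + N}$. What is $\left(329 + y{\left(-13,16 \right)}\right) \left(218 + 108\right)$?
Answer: $107580$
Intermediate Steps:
$y{\left(S,N \right)} = 1$ ($y{\left(S,N \right)} = \frac{N + S}{N + S} = 1$)
$\left(329 + y{\left(-13,16 \right)}\right) \left(218 + 108\right) = \left(329 + 1\right) \left(218 + 108\right) = 330 \cdot 326 = 107580$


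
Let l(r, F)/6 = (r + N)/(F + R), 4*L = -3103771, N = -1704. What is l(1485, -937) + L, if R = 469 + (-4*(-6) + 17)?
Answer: -1325304961/1708 ≈ -7.7594e+5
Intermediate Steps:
R = 510 (R = 469 + (24 + 17) = 469 + 41 = 510)
L = -3103771/4 (L = (¼)*(-3103771) = -3103771/4 ≈ -7.7594e+5)
l(r, F) = 6*(-1704 + r)/(510 + F) (l(r, F) = 6*((r - 1704)/(F + 510)) = 6*((-1704 + r)/(510 + F)) = 6*(-1704 + r)/(510 + F))
l(1485, -937) + L = 6*(-1704 + 1485)/(510 - 937) - 3103771/4 = 6*(-219)/(-427) - 3103771/4 = 6*(-1/427)*(-219) - 3103771/4 = 1314/427 - 3103771/4 = -1325304961/1708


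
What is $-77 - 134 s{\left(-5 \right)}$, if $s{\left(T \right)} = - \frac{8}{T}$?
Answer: $- \frac{1457}{5} \approx -291.4$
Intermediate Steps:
$-77 - 134 s{\left(-5 \right)} = -77 - 134 \left(- \frac{8}{-5}\right) = -77 - 134 \left(\left(-8\right) \left(- \frac{1}{5}\right)\right) = -77 - \frac{1072}{5} = - \frac{1457}{5}$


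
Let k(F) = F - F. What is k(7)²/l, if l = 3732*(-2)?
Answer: 0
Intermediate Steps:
l = -7464
k(F) = 0
k(7)²/l = 0²/(-7464) = 0*(-1/7464) = 0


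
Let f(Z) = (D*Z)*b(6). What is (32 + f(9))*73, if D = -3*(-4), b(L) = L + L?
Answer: 96944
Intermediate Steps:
b(L) = 2*L
D = 12
f(Z) = 144*Z (f(Z) = (12*Z)*(2*6) = (12*Z)*12 = 144*Z)
(32 + f(9))*73 = (32 + 144*9)*73 = (32 + 1296)*73 = 1328*73 = 96944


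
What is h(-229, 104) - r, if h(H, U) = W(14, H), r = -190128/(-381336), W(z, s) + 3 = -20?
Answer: -373369/15889 ≈ -23.499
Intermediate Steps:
W(z, s) = -23 (W(z, s) = -3 - 20 = -23)
r = 7922/15889 (r = -190128*(-1/381336) = 7922/15889 ≈ 0.49858)
h(H, U) = -23
h(-229, 104) - r = -23 - 1*7922/15889 = -23 - 7922/15889 = -373369/15889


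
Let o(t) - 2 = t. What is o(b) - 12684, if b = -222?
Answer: -12904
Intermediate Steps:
o(t) = 2 + t
o(b) - 12684 = (2 - 222) - 12684 = -220 - 12684 = -12904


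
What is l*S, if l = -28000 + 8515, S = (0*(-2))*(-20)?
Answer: 0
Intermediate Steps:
S = 0 (S = 0*(-20) = 0)
l = -19485
l*S = -19485*0 = 0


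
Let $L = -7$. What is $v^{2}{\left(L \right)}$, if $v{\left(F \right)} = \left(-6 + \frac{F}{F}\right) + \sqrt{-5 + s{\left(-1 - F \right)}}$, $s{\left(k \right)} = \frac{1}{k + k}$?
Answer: $\frac{\left(30 - i \sqrt{177}\right)^{2}}{36} \approx 20.083 - 22.174 i$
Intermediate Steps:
$s{\left(k \right)} = \frac{1}{2 k}$
$v{\left(F \right)} = -5 + \sqrt{-5 + \frac{1}{2 \left(-1 - F\right)}}$ ($v{\left(F \right)} = \left(-6 + \frac{F}{F}\right) + \sqrt{-5 + \frac{1}{2 \left(-1 - F\right)}} = \left(-6 + 1\right) + \sqrt{-5 + \frac{1}{2 \left(-1 - F\right)}} = -5 + \sqrt{-5 + \frac{1}{2 \left(-1 - F\right)}}$)
$v^{2}{\left(L \right)} = \left(-5 + \frac{\sqrt{2} \sqrt{\frac{11 + 10 \left(-7\right)}{-1 - -7}}}{2}\right)^{2} = \left(-5 + \frac{\sqrt{2} \sqrt{\frac{11 - 70}{-1 + 7}}}{2}\right)^{2} = \left(-5 + \frac{\sqrt{2} \sqrt{\frac{1}{6} \left(-59\right)}}{2}\right)^{2} = \left(-5 + \frac{\sqrt{2} \sqrt{- \frac{59}{6}}}{2}\right)^{2} = \left(-5 + \frac{\sqrt{2} \frac{i \sqrt{354}}{6}}{2}\right)^{2} = \left(-5 + \frac{i \sqrt{177}}{6}\right)^{2}$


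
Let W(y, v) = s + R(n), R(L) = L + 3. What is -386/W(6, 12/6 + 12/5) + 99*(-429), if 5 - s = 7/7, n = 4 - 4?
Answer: -297683/7 ≈ -42526.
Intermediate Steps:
n = 0
R(L) = 3 + L
s = 4 (s = 5 - 7/7 = 5 - 1*1 = 5 - 1 = 4)
W(y, v) = 7 (W(y, v) = 4 + (3 + 0) = 4 + 3 = 7)
-386/W(6, 12/6 + 12/5) + 99*(-429) = -386/7 + 99*(-429) = -386*⅐ - 42471 = -386/7 - 42471 = -297683/7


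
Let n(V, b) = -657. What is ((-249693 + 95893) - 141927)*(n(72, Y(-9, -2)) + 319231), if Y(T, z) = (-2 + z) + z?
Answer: -94210933298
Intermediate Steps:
Y(T, z) = -2 + 2*z
((-249693 + 95893) - 141927)*(n(72, Y(-9, -2)) + 319231) = ((-249693 + 95893) - 141927)*(-657 + 319231) = (-153800 - 141927)*318574 = -295727*318574 = -94210933298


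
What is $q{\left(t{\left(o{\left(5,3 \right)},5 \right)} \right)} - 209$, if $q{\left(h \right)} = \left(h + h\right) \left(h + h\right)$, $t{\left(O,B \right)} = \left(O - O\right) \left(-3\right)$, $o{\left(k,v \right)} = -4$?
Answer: $-209$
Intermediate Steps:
$t{\left(O,B \right)} = 0$ ($t{\left(O,B \right)} = 0 \left(-3\right) = 0$)
$q{\left(h \right)} = 4 h^{2}$ ($q{\left(h \right)} = 2 h 2 h = 4 h^{2}$)
$q{\left(t{\left(o{\left(5,3 \right)},5 \right)} \right)} - 209 = 4 \cdot 0^{2} - 209 = 4 \cdot 0 - 209 = 0 - 209 = -209$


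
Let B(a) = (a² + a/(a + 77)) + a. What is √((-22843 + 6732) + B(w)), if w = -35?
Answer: I*√537186/6 ≈ 122.15*I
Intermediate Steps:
B(a) = a + a² + a/(77 + a) (B(a) = (a² + a/(77 + a)) + a = a + a² + a/(77 + a))
√((-22843 + 6732) + B(w)) = √((-22843 + 6732) - 35*(78 + (-35)² + 78*(-35))/(77 - 35)) = √(-16111 - 35*(78 + 1225 - 2730)/42) = √(-16111 - 35*1/42*(-1427)) = √(-16111 + 7135/6) = √(-89531/6) = I*√537186/6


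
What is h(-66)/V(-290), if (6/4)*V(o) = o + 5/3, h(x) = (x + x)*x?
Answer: -39204/865 ≈ -45.323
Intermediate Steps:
h(x) = 2*x² (h(x) = (2*x)*x = 2*x²)
V(o) = 10/9 + 2*o/3 (V(o) = 2*(o + 5/3)/3 = 2*(5/3 + o)/3 = 10/9 + 2*o/3)
h(-66)/V(-290) = (2*(-66)²)/(10/9 + (⅔)*(-290)) = (2*4356)/(10/9 - 580/3) = 8712/(-1730/9) = 8712*(-9/1730) = -39204/865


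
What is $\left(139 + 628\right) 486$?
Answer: $372762$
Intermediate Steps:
$\left(139 + 628\right) 486 = 767 \cdot 486 = 372762$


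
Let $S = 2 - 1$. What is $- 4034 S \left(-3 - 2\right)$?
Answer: $20170$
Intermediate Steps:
$S = 1$ ($S = 2 - 1 = 1$)
$- 4034 S \left(-3 - 2\right) = - 4034 \cdot 1 \left(-3 - 2\right) = - 4034 \cdot 1 \left(-5\right) = \left(-4034\right) \left(-5\right) = 20170$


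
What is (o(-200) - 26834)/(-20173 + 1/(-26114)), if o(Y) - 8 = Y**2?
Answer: -344025836/526797723 ≈ -0.65305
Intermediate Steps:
o(Y) = 8 + Y**2
(o(-200) - 26834)/(-20173 + 1/(-26114)) = ((8 + (-200)**2) - 26834)/(-20173 + 1/(-26114)) = ((8 + 40000) - 26834)/(-20173 - 1/26114) = (40008 - 26834)/(-526797723/26114) = 13174*(-26114/526797723) = -344025836/526797723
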